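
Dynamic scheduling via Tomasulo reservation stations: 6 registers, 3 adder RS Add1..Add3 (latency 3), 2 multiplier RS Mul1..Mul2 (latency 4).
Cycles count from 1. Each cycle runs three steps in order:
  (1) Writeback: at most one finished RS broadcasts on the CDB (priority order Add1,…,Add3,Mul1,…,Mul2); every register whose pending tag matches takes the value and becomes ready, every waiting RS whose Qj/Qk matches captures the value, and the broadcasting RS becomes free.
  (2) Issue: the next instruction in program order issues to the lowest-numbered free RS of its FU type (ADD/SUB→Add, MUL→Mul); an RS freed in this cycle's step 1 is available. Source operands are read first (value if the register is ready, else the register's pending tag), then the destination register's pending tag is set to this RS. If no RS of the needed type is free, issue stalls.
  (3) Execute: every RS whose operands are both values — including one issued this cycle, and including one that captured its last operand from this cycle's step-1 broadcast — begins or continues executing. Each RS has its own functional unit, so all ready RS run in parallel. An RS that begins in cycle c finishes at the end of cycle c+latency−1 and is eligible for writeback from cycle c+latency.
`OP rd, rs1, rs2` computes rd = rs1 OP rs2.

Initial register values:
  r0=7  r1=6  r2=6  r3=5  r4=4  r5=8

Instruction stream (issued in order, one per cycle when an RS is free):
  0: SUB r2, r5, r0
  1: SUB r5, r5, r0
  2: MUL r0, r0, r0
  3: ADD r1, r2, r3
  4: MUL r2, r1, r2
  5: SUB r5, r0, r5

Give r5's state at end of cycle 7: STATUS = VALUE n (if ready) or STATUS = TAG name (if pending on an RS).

STATUS = TAG Add2

  c1: issue SUB r2<-Add1  regs: r0:7,r1:6,r2:Add1,r3:5,r4:4,r5:8
  c2: issue SUB r5<-Add2  regs: r0:7,r1:6,r2:Add1,r3:5,r4:4,r5:Add2
  c3: issue MUL r0<-Mul1  regs: r0:Mul1,r1:6,r2:Add1,r3:5,r4:4,r5:Add2
  c4: CDB Add1=1; issue ADD r1<-Add1  regs: r0:Mul1,r1:Add1,r2:1,r3:5,r4:4,r5:Add2
  c5: CDB Add2=1; issue MUL r2<-Mul2  regs: r0:Mul1,r1:Add1,r2:Mul2,r3:5,r4:4,r5:1
  c6: issue SUB r5<-Add2  regs: r0:Mul1,r1:Add1,r2:Mul2,r3:5,r4:4,r5:Add2
  c7: CDB Add1=6  regs: r0:Mul1,r1:6,r2:Mul2,r3:5,r4:4,r5:Add2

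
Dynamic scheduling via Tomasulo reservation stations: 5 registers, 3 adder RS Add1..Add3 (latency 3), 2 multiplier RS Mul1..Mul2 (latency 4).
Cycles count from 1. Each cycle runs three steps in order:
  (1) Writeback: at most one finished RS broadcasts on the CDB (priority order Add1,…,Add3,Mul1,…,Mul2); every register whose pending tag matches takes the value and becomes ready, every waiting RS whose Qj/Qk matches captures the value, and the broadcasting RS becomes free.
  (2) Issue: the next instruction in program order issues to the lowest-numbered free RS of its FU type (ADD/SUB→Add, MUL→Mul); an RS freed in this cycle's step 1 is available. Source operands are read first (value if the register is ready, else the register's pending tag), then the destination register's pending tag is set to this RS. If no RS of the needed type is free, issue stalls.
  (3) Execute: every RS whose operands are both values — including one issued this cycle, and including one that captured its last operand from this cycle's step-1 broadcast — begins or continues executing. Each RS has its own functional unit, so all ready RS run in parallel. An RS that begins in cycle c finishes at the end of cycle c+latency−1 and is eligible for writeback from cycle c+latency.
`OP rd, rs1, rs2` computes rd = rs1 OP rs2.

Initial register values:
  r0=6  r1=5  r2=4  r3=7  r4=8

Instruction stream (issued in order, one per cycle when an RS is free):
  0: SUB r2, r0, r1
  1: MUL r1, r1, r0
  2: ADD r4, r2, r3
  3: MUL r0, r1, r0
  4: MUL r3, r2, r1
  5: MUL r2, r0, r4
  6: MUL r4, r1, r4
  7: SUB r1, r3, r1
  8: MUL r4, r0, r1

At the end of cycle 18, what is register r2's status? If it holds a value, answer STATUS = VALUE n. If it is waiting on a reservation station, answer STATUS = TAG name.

STATUS = VALUE 1440

cycle 1: issue SUB r2<-Add1 // r0:6,r1:5,r2:Add1,r3:7,r4:8
cycle 2: issue MUL r1<-Mul1 // r0:6,r1:Mul1,r2:Add1,r3:7,r4:8
cycle 3: issue ADD r4<-Add2 // r0:6,r1:Mul1,r2:Add1,r3:7,r4:Add2
cycle 4: CDB Add1=1; issue MUL r0<-Mul2 // r0:Mul2,r1:Mul1,r2:1,r3:7,r4:Add2
cycle 5: stall // r0:Mul2,r1:Mul1,r2:1,r3:7,r4:Add2
cycle 6: CDB Mul1=30; issue MUL r3<-Mul1 // r0:Mul2,r1:30,r2:1,r3:Mul1,r4:Add2
cycle 7: CDB Add2=8; stall // r0:Mul2,r1:30,r2:1,r3:Mul1,r4:8
cycle 8: stall // r0:Mul2,r1:30,r2:1,r3:Mul1,r4:8
cycle 9: stall // r0:Mul2,r1:30,r2:1,r3:Mul1,r4:8
cycle 10: CDB Mul1=30; issue MUL r2<-Mul1 // r0:Mul2,r1:30,r2:Mul1,r3:30,r4:8
cycle 11: CDB Mul2=180; issue MUL r4<-Mul2 // r0:180,r1:30,r2:Mul1,r3:30,r4:Mul2
cycle 12: issue SUB r1<-Add1 // r0:180,r1:Add1,r2:Mul1,r3:30,r4:Mul2
cycle 13: stall // r0:180,r1:Add1,r2:Mul1,r3:30,r4:Mul2
cycle 14: stall // r0:180,r1:Add1,r2:Mul1,r3:30,r4:Mul2
cycle 15: CDB Add1=0; stall // r0:180,r1:0,r2:Mul1,r3:30,r4:Mul2
cycle 16: CDB Mul1=1440; issue MUL r4<-Mul1 // r0:180,r1:0,r2:1440,r3:30,r4:Mul1
cycle 17: CDB Mul2=240 // r0:180,r1:0,r2:1440,r3:30,r4:Mul1
cycle 18: - // r0:180,r1:0,r2:1440,r3:30,r4:Mul1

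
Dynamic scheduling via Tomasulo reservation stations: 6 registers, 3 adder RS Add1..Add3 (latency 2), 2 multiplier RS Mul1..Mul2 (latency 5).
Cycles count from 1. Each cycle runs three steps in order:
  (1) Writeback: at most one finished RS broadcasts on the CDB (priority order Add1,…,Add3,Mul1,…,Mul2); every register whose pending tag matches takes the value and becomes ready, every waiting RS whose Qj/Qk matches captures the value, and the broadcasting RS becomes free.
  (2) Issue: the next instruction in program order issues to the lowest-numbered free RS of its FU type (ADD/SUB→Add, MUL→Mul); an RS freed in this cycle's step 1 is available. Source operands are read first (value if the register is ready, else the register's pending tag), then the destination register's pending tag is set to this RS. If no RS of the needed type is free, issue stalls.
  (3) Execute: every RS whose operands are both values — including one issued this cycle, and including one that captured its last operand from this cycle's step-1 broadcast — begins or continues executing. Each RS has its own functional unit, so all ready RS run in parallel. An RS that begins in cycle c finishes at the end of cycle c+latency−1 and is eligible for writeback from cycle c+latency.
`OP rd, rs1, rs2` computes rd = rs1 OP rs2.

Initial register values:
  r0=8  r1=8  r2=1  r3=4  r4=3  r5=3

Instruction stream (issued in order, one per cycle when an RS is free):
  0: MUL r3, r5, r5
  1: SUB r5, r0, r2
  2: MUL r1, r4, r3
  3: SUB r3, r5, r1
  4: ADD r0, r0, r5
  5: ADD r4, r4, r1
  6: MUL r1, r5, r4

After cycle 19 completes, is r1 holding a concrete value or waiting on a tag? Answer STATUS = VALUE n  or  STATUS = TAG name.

cycle 1: issue MUL r3<-Mul1 // r0:8,r1:8,r2:1,r3:Mul1,r4:3,r5:3
cycle 2: issue SUB r5<-Add1 // r0:8,r1:8,r2:1,r3:Mul1,r4:3,r5:Add1
cycle 3: issue MUL r1<-Mul2 // r0:8,r1:Mul2,r2:1,r3:Mul1,r4:3,r5:Add1
cycle 4: CDB Add1=7; issue SUB r3<-Add1 // r0:8,r1:Mul2,r2:1,r3:Add1,r4:3,r5:7
cycle 5: issue ADD r0<-Add2 // r0:Add2,r1:Mul2,r2:1,r3:Add1,r4:3,r5:7
cycle 6: CDB Mul1=9; issue ADD r4<-Add3 // r0:Add2,r1:Mul2,r2:1,r3:Add1,r4:Add3,r5:7
cycle 7: CDB Add2=15; issue MUL r1<-Mul1 // r0:15,r1:Mul1,r2:1,r3:Add1,r4:Add3,r5:7
cycle 8: - // r0:15,r1:Mul1,r2:1,r3:Add1,r4:Add3,r5:7
cycle 9: - // r0:15,r1:Mul1,r2:1,r3:Add1,r4:Add3,r5:7
cycle 10: - // r0:15,r1:Mul1,r2:1,r3:Add1,r4:Add3,r5:7
cycle 11: CDB Mul2=27 // r0:15,r1:Mul1,r2:1,r3:Add1,r4:Add3,r5:7
cycle 12: - // r0:15,r1:Mul1,r2:1,r3:Add1,r4:Add3,r5:7
cycle 13: CDB Add1=-20 // r0:15,r1:Mul1,r2:1,r3:-20,r4:Add3,r5:7
cycle 14: CDB Add3=30 // r0:15,r1:Mul1,r2:1,r3:-20,r4:30,r5:7
cycle 15: - // r0:15,r1:Mul1,r2:1,r3:-20,r4:30,r5:7
cycle 16: - // r0:15,r1:Mul1,r2:1,r3:-20,r4:30,r5:7
cycle 17: - // r0:15,r1:Mul1,r2:1,r3:-20,r4:30,r5:7
cycle 18: - // r0:15,r1:Mul1,r2:1,r3:-20,r4:30,r5:7
cycle 19: CDB Mul1=210 // r0:15,r1:210,r2:1,r3:-20,r4:30,r5:7

STATUS = VALUE 210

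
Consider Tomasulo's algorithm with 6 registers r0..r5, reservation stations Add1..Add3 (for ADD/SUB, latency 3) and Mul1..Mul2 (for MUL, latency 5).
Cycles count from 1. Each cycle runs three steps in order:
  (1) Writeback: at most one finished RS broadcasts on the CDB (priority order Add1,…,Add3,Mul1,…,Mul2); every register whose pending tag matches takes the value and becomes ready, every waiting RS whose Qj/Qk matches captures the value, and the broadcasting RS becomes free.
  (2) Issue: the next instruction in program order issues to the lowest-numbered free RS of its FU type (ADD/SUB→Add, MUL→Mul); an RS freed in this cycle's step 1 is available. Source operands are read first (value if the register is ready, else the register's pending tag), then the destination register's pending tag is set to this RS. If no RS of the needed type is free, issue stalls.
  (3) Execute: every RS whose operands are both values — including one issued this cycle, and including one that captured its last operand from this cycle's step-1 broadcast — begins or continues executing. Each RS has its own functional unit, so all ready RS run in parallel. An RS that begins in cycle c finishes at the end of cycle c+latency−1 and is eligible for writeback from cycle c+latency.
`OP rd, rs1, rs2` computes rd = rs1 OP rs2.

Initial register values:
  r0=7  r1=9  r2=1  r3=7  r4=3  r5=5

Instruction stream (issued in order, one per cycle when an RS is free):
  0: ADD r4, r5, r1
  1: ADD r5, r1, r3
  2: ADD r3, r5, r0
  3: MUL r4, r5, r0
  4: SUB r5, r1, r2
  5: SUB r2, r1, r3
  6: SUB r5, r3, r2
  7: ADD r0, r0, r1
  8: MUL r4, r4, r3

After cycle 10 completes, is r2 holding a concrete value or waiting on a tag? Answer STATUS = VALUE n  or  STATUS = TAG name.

c1: issue ADD r4<-Add1 | r0:7,r1:9,r2:1,r3:7,r4:Add1,r5:5
c2: issue ADD r5<-Add2 | r0:7,r1:9,r2:1,r3:7,r4:Add1,r5:Add2
c3: issue ADD r3<-Add3 | r0:7,r1:9,r2:1,r3:Add3,r4:Add1,r5:Add2
c4: CDB Add1=14; issue MUL r4<-Mul1 | r0:7,r1:9,r2:1,r3:Add3,r4:Mul1,r5:Add2
c5: CDB Add2=16; issue SUB r5<-Add1 | r0:7,r1:9,r2:1,r3:Add3,r4:Mul1,r5:Add1
c6: issue SUB r2<-Add2 | r0:7,r1:9,r2:Add2,r3:Add3,r4:Mul1,r5:Add1
c7: stall | r0:7,r1:9,r2:Add2,r3:Add3,r4:Mul1,r5:Add1
c8: CDB Add1=8; issue SUB r5<-Add1 | r0:7,r1:9,r2:Add2,r3:Add3,r4:Mul1,r5:Add1
c9: CDB Add3=23; issue ADD r0<-Add3 | r0:Add3,r1:9,r2:Add2,r3:23,r4:Mul1,r5:Add1
c10: CDB Mul1=112; issue MUL r4<-Mul1 | r0:Add3,r1:9,r2:Add2,r3:23,r4:Mul1,r5:Add1

STATUS = TAG Add2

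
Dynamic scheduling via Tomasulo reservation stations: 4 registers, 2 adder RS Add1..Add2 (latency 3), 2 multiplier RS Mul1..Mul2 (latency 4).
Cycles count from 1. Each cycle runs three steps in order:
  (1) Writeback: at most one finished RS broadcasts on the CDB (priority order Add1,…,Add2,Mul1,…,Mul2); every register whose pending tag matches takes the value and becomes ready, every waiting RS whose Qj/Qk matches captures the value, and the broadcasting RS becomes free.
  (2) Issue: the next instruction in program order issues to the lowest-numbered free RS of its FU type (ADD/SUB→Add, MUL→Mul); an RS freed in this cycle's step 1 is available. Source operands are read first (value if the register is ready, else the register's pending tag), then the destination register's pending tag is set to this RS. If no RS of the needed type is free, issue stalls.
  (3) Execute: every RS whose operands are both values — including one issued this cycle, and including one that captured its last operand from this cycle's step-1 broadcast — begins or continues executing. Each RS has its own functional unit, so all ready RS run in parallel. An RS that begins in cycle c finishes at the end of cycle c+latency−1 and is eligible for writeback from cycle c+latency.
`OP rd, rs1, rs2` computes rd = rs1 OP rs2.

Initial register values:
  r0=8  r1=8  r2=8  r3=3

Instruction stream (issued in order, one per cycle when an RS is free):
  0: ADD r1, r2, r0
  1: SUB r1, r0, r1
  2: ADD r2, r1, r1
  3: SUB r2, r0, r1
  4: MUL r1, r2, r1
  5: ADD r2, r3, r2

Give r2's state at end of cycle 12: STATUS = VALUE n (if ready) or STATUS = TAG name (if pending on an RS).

cycle 1: issue ADD r1<-Add1 // r0:8,r1:Add1,r2:8,r3:3
cycle 2: issue SUB r1<-Add2 // r0:8,r1:Add2,r2:8,r3:3
cycle 3: stall // r0:8,r1:Add2,r2:8,r3:3
cycle 4: CDB Add1=16; issue ADD r2<-Add1 // r0:8,r1:Add2,r2:Add1,r3:3
cycle 5: stall // r0:8,r1:Add2,r2:Add1,r3:3
cycle 6: stall // r0:8,r1:Add2,r2:Add1,r3:3
cycle 7: CDB Add2=-8; issue SUB r2<-Add2 // r0:8,r1:-8,r2:Add2,r3:3
cycle 8: issue MUL r1<-Mul1 // r0:8,r1:Mul1,r2:Add2,r3:3
cycle 9: stall // r0:8,r1:Mul1,r2:Add2,r3:3
cycle 10: CDB Add1=-16; issue ADD r2<-Add1 // r0:8,r1:Mul1,r2:Add1,r3:3
cycle 11: CDB Add2=16 // r0:8,r1:Mul1,r2:Add1,r3:3
cycle 12: - // r0:8,r1:Mul1,r2:Add1,r3:3

STATUS = TAG Add1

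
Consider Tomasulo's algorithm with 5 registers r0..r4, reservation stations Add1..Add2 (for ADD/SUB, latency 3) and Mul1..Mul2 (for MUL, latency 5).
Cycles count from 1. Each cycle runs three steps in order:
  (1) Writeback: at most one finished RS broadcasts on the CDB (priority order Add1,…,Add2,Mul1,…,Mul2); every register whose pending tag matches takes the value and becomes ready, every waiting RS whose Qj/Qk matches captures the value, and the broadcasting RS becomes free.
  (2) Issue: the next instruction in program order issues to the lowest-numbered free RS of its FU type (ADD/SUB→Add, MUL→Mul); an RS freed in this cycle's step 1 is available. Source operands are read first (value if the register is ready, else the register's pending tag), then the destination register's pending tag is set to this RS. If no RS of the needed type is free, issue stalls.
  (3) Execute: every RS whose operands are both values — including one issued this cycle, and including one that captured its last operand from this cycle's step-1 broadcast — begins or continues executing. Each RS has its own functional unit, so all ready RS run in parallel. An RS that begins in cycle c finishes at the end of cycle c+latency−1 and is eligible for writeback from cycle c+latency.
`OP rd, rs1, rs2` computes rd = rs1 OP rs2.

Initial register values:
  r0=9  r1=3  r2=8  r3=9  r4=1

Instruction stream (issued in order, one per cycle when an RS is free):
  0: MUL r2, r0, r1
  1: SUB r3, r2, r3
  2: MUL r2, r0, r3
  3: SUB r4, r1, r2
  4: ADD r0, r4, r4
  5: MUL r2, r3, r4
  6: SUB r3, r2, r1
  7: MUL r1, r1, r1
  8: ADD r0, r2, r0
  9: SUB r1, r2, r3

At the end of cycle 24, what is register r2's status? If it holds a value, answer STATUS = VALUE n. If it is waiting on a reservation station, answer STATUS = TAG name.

  c1: issue MUL r2<-Mul1  regs: r0:9,r1:3,r2:Mul1,r3:9,r4:1
  c2: issue SUB r3<-Add1  regs: r0:9,r1:3,r2:Mul1,r3:Add1,r4:1
  c3: issue MUL r2<-Mul2  regs: r0:9,r1:3,r2:Mul2,r3:Add1,r4:1
  c4: issue SUB r4<-Add2  regs: r0:9,r1:3,r2:Mul2,r3:Add1,r4:Add2
  c5: stall  regs: r0:9,r1:3,r2:Mul2,r3:Add1,r4:Add2
  c6: CDB Mul1=27; stall  regs: r0:9,r1:3,r2:Mul2,r3:Add1,r4:Add2
  c7: stall  regs: r0:9,r1:3,r2:Mul2,r3:Add1,r4:Add2
  c8: stall  regs: r0:9,r1:3,r2:Mul2,r3:Add1,r4:Add2
  c9: CDB Add1=18; issue ADD r0<-Add1  regs: r0:Add1,r1:3,r2:Mul2,r3:18,r4:Add2
  c10: issue MUL r2<-Mul1  regs: r0:Add1,r1:3,r2:Mul1,r3:18,r4:Add2
  c11: stall  regs: r0:Add1,r1:3,r2:Mul1,r3:18,r4:Add2
  c12: stall  regs: r0:Add1,r1:3,r2:Mul1,r3:18,r4:Add2
  c13: stall  regs: r0:Add1,r1:3,r2:Mul1,r3:18,r4:Add2
  c14: CDB Mul2=162; stall  regs: r0:Add1,r1:3,r2:Mul1,r3:18,r4:Add2
  c15: stall  regs: r0:Add1,r1:3,r2:Mul1,r3:18,r4:Add2
  c16: stall  regs: r0:Add1,r1:3,r2:Mul1,r3:18,r4:Add2
  c17: CDB Add2=-159; issue SUB r3<-Add2  regs: r0:Add1,r1:3,r2:Mul1,r3:Add2,r4:-159
  c18: issue MUL r1<-Mul2  regs: r0:Add1,r1:Mul2,r2:Mul1,r3:Add2,r4:-159
  c19: stall  regs: r0:Add1,r1:Mul2,r2:Mul1,r3:Add2,r4:-159
  c20: CDB Add1=-318; issue ADD r0<-Add1  regs: r0:Add1,r1:Mul2,r2:Mul1,r3:Add2,r4:-159
  c21: stall  regs: r0:Add1,r1:Mul2,r2:Mul1,r3:Add2,r4:-159
  c22: CDB Mul1=-2862; stall  regs: r0:Add1,r1:Mul2,r2:-2862,r3:Add2,r4:-159
  c23: CDB Mul2=9; stall  regs: r0:Add1,r1:9,r2:-2862,r3:Add2,r4:-159
  c24: stall  regs: r0:Add1,r1:9,r2:-2862,r3:Add2,r4:-159

STATUS = VALUE -2862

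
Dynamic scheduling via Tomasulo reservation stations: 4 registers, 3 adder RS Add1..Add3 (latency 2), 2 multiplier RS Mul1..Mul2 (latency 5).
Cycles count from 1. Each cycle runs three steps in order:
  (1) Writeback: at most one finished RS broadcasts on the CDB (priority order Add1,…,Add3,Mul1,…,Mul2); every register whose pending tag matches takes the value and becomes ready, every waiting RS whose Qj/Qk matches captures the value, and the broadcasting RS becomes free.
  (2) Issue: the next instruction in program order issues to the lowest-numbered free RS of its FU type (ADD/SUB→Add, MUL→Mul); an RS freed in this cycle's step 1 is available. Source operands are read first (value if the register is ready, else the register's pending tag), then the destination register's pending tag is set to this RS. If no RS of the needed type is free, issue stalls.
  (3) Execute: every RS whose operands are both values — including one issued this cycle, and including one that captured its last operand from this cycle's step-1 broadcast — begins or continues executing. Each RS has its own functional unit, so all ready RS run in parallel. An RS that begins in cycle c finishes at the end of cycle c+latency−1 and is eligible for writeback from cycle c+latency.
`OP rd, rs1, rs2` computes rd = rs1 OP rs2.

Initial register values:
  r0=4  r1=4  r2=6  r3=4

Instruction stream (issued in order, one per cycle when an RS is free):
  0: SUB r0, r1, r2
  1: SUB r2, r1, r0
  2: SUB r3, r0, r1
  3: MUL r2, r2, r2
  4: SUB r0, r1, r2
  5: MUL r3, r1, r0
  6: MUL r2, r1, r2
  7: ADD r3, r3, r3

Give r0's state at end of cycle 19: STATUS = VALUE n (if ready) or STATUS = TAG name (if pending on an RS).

STATUS = VALUE -32

c1: issue SUB r0<-Add1 | r0:Add1,r1:4,r2:6,r3:4
c2: issue SUB r2<-Add2 | r0:Add1,r1:4,r2:Add2,r3:4
c3: CDB Add1=-2; issue SUB r3<-Add1 | r0:-2,r1:4,r2:Add2,r3:Add1
c4: issue MUL r2<-Mul1 | r0:-2,r1:4,r2:Mul1,r3:Add1
c5: CDB Add1=-6; issue SUB r0<-Add1 | r0:Add1,r1:4,r2:Mul1,r3:-6
c6: CDB Add2=6; issue MUL r3<-Mul2 | r0:Add1,r1:4,r2:Mul1,r3:Mul2
c7: stall | r0:Add1,r1:4,r2:Mul1,r3:Mul2
c8: stall | r0:Add1,r1:4,r2:Mul1,r3:Mul2
c9: stall | r0:Add1,r1:4,r2:Mul1,r3:Mul2
c10: stall | r0:Add1,r1:4,r2:Mul1,r3:Mul2
c11: CDB Mul1=36; issue MUL r2<-Mul1 | r0:Add1,r1:4,r2:Mul1,r3:Mul2
c12: issue ADD r3<-Add2 | r0:Add1,r1:4,r2:Mul1,r3:Add2
c13: CDB Add1=-32 | r0:-32,r1:4,r2:Mul1,r3:Add2
c14: - | r0:-32,r1:4,r2:Mul1,r3:Add2
c15: - | r0:-32,r1:4,r2:Mul1,r3:Add2
c16: CDB Mul1=144 | r0:-32,r1:4,r2:144,r3:Add2
c17: - | r0:-32,r1:4,r2:144,r3:Add2
c18: CDB Mul2=-128 | r0:-32,r1:4,r2:144,r3:Add2
c19: - | r0:-32,r1:4,r2:144,r3:Add2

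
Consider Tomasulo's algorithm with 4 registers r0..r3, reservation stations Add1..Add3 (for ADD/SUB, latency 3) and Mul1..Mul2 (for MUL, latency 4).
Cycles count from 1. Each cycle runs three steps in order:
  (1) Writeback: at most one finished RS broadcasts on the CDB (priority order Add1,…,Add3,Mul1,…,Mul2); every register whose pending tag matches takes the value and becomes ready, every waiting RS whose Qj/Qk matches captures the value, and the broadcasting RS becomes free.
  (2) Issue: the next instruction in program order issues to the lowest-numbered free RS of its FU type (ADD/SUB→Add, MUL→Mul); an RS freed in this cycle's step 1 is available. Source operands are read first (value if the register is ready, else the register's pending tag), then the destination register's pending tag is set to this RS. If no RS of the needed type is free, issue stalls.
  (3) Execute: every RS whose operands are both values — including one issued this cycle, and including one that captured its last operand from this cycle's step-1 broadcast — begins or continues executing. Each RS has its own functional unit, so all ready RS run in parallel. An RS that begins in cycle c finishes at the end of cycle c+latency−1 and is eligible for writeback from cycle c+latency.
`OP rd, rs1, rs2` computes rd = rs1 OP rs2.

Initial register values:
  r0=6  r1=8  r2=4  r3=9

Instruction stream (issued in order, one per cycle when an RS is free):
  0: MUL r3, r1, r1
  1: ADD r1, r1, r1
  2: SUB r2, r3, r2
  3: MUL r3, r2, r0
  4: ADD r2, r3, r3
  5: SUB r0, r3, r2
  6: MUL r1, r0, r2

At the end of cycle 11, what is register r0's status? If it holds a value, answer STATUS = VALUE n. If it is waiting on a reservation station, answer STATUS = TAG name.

c1: issue MUL r3<-Mul1 | r0:6,r1:8,r2:4,r3:Mul1
c2: issue ADD r1<-Add1 | r0:6,r1:Add1,r2:4,r3:Mul1
c3: issue SUB r2<-Add2 | r0:6,r1:Add1,r2:Add2,r3:Mul1
c4: issue MUL r3<-Mul2 | r0:6,r1:Add1,r2:Add2,r3:Mul2
c5: CDB Add1=16; issue ADD r2<-Add1 | r0:6,r1:16,r2:Add1,r3:Mul2
c6: CDB Mul1=64; issue SUB r0<-Add3 | r0:Add3,r1:16,r2:Add1,r3:Mul2
c7: issue MUL r1<-Mul1 | r0:Add3,r1:Mul1,r2:Add1,r3:Mul2
c8: - | r0:Add3,r1:Mul1,r2:Add1,r3:Mul2
c9: CDB Add2=60 | r0:Add3,r1:Mul1,r2:Add1,r3:Mul2
c10: - | r0:Add3,r1:Mul1,r2:Add1,r3:Mul2
c11: - | r0:Add3,r1:Mul1,r2:Add1,r3:Mul2

STATUS = TAG Add3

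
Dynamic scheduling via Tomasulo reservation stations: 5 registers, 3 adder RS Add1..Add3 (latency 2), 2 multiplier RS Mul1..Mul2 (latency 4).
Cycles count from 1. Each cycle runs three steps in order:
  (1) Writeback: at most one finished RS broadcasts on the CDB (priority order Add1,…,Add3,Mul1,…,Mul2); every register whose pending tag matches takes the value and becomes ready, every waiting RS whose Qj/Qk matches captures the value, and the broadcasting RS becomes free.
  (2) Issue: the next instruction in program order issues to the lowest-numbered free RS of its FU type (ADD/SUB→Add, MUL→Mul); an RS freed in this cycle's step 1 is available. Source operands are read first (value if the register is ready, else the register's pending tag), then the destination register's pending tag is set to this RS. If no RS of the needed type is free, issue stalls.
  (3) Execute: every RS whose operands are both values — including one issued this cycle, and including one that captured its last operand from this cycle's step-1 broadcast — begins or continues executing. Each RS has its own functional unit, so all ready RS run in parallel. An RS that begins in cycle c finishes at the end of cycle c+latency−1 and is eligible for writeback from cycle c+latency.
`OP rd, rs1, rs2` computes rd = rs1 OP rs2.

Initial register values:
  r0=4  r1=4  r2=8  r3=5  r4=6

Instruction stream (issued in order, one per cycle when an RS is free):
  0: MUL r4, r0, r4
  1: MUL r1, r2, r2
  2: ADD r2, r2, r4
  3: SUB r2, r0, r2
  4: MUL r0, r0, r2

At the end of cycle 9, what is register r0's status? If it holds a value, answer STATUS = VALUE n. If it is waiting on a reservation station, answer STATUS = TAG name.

cycle 1: issue MUL r4<-Mul1 // r0:4,r1:4,r2:8,r3:5,r4:Mul1
cycle 2: issue MUL r1<-Mul2 // r0:4,r1:Mul2,r2:8,r3:5,r4:Mul1
cycle 3: issue ADD r2<-Add1 // r0:4,r1:Mul2,r2:Add1,r3:5,r4:Mul1
cycle 4: issue SUB r2<-Add2 // r0:4,r1:Mul2,r2:Add2,r3:5,r4:Mul1
cycle 5: CDB Mul1=24; issue MUL r0<-Mul1 // r0:Mul1,r1:Mul2,r2:Add2,r3:5,r4:24
cycle 6: CDB Mul2=64 // r0:Mul1,r1:64,r2:Add2,r3:5,r4:24
cycle 7: CDB Add1=32 // r0:Mul1,r1:64,r2:Add2,r3:5,r4:24
cycle 8: - // r0:Mul1,r1:64,r2:Add2,r3:5,r4:24
cycle 9: CDB Add2=-28 // r0:Mul1,r1:64,r2:-28,r3:5,r4:24

STATUS = TAG Mul1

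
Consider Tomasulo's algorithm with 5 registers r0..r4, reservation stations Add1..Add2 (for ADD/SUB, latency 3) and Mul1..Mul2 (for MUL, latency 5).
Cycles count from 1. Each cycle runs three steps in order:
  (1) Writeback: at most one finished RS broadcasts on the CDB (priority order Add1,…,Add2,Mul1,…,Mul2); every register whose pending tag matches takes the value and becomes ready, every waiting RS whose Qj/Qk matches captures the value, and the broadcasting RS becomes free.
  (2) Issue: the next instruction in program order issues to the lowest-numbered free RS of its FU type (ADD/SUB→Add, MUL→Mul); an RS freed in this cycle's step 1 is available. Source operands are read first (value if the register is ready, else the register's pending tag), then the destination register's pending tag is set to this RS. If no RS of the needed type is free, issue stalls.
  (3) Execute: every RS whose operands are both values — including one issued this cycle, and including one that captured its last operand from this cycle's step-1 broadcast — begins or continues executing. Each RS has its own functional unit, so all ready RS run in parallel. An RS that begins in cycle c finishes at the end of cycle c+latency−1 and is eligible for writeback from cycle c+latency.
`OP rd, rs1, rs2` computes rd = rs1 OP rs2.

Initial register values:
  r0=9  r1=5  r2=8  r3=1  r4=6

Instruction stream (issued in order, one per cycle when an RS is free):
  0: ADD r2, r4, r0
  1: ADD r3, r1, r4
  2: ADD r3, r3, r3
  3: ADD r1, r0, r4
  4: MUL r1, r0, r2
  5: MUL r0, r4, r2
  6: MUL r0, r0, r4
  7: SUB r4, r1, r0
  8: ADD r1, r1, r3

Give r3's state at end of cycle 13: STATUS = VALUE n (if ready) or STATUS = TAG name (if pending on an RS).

STATUS = VALUE 22

c1: issue ADD r2<-Add1 | r0:9,r1:5,r2:Add1,r3:1,r4:6
c2: issue ADD r3<-Add2 | r0:9,r1:5,r2:Add1,r3:Add2,r4:6
c3: stall | r0:9,r1:5,r2:Add1,r3:Add2,r4:6
c4: CDB Add1=15; issue ADD r3<-Add1 | r0:9,r1:5,r2:15,r3:Add1,r4:6
c5: CDB Add2=11; issue ADD r1<-Add2 | r0:9,r1:Add2,r2:15,r3:Add1,r4:6
c6: issue MUL r1<-Mul1 | r0:9,r1:Mul1,r2:15,r3:Add1,r4:6
c7: issue MUL r0<-Mul2 | r0:Mul2,r1:Mul1,r2:15,r3:Add1,r4:6
c8: CDB Add1=22; stall | r0:Mul2,r1:Mul1,r2:15,r3:22,r4:6
c9: CDB Add2=15; stall | r0:Mul2,r1:Mul1,r2:15,r3:22,r4:6
c10: stall | r0:Mul2,r1:Mul1,r2:15,r3:22,r4:6
c11: CDB Mul1=135; issue MUL r0<-Mul1 | r0:Mul1,r1:135,r2:15,r3:22,r4:6
c12: CDB Mul2=90; issue SUB r4<-Add1 | r0:Mul1,r1:135,r2:15,r3:22,r4:Add1
c13: issue ADD r1<-Add2 | r0:Mul1,r1:Add2,r2:15,r3:22,r4:Add1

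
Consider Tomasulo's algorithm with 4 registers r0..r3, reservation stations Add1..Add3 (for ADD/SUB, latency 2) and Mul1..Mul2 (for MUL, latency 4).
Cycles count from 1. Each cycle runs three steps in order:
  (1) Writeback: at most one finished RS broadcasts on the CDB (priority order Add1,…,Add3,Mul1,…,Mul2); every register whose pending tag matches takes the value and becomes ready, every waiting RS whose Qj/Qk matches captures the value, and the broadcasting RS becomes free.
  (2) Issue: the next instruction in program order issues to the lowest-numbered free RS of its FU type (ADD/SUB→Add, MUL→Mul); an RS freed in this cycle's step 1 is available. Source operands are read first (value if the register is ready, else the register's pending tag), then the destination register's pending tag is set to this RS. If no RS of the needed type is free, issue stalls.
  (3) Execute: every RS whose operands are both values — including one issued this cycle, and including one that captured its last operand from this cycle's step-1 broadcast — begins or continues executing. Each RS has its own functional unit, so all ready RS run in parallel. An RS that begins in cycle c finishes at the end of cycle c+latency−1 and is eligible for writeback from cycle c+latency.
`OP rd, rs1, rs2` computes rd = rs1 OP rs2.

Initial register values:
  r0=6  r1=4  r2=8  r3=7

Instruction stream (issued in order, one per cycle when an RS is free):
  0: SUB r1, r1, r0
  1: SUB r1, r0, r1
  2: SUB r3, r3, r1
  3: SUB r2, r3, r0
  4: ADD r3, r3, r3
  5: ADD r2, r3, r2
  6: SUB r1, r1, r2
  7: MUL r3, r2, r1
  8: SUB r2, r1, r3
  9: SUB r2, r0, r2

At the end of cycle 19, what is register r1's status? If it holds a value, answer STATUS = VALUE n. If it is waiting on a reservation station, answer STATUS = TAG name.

STATUS = VALUE 17

  c1: issue SUB r1<-Add1  regs: r0:6,r1:Add1,r2:8,r3:7
  c2: issue SUB r1<-Add2  regs: r0:6,r1:Add2,r2:8,r3:7
  c3: CDB Add1=-2; issue SUB r3<-Add1  regs: r0:6,r1:Add2,r2:8,r3:Add1
  c4: issue SUB r2<-Add3  regs: r0:6,r1:Add2,r2:Add3,r3:Add1
  c5: CDB Add2=8; issue ADD r3<-Add2  regs: r0:6,r1:8,r2:Add3,r3:Add2
  c6: stall  regs: r0:6,r1:8,r2:Add3,r3:Add2
  c7: CDB Add1=-1; issue ADD r2<-Add1  regs: r0:6,r1:8,r2:Add1,r3:Add2
  c8: stall  regs: r0:6,r1:8,r2:Add1,r3:Add2
  c9: CDB Add2=-2; issue SUB r1<-Add2  regs: r0:6,r1:Add2,r2:Add1,r3:-2
  c10: CDB Add3=-7; issue MUL r3<-Mul1  regs: r0:6,r1:Add2,r2:Add1,r3:Mul1
  c11: issue SUB r2<-Add3  regs: r0:6,r1:Add2,r2:Add3,r3:Mul1
  c12: CDB Add1=-9; issue SUB r2<-Add1  regs: r0:6,r1:Add2,r2:Add1,r3:Mul1
  c13: -  regs: r0:6,r1:Add2,r2:Add1,r3:Mul1
  c14: CDB Add2=17  regs: r0:6,r1:17,r2:Add1,r3:Mul1
  c15: -  regs: r0:6,r1:17,r2:Add1,r3:Mul1
  c16: -  regs: r0:6,r1:17,r2:Add1,r3:Mul1
  c17: -  regs: r0:6,r1:17,r2:Add1,r3:Mul1
  c18: CDB Mul1=-153  regs: r0:6,r1:17,r2:Add1,r3:-153
  c19: -  regs: r0:6,r1:17,r2:Add1,r3:-153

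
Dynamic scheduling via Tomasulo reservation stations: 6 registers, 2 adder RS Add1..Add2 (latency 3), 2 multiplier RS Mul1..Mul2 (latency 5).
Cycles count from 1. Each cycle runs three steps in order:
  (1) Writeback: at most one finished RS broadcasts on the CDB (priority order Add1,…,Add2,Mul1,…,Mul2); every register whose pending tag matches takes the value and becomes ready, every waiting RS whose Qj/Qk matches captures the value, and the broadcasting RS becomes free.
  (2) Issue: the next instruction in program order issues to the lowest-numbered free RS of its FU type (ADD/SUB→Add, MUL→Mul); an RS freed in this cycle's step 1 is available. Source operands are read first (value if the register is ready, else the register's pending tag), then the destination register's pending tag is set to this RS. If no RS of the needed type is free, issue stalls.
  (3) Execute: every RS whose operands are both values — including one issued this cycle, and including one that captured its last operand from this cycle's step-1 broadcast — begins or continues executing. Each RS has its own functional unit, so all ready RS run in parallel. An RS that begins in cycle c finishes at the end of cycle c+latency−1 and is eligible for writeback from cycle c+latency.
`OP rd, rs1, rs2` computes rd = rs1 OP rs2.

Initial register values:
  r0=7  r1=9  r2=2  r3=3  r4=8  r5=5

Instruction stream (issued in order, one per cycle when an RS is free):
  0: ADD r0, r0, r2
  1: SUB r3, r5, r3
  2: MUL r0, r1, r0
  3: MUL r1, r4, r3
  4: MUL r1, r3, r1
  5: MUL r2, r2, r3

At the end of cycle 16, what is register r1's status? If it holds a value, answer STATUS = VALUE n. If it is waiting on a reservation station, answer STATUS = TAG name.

  c1: issue ADD r0<-Add1  regs: r0:Add1,r1:9,r2:2,r3:3,r4:8,r5:5
  c2: issue SUB r3<-Add2  regs: r0:Add1,r1:9,r2:2,r3:Add2,r4:8,r5:5
  c3: issue MUL r0<-Mul1  regs: r0:Mul1,r1:9,r2:2,r3:Add2,r4:8,r5:5
  c4: CDB Add1=9; issue MUL r1<-Mul2  regs: r0:Mul1,r1:Mul2,r2:2,r3:Add2,r4:8,r5:5
  c5: CDB Add2=2; stall  regs: r0:Mul1,r1:Mul2,r2:2,r3:2,r4:8,r5:5
  c6: stall  regs: r0:Mul1,r1:Mul2,r2:2,r3:2,r4:8,r5:5
  c7: stall  regs: r0:Mul1,r1:Mul2,r2:2,r3:2,r4:8,r5:5
  c8: stall  regs: r0:Mul1,r1:Mul2,r2:2,r3:2,r4:8,r5:5
  c9: CDB Mul1=81; issue MUL r1<-Mul1  regs: r0:81,r1:Mul1,r2:2,r3:2,r4:8,r5:5
  c10: CDB Mul2=16; issue MUL r2<-Mul2  regs: r0:81,r1:Mul1,r2:Mul2,r3:2,r4:8,r5:5
  c11: -  regs: r0:81,r1:Mul1,r2:Mul2,r3:2,r4:8,r5:5
  c12: -  regs: r0:81,r1:Mul1,r2:Mul2,r3:2,r4:8,r5:5
  c13: -  regs: r0:81,r1:Mul1,r2:Mul2,r3:2,r4:8,r5:5
  c14: -  regs: r0:81,r1:Mul1,r2:Mul2,r3:2,r4:8,r5:5
  c15: CDB Mul1=32  regs: r0:81,r1:32,r2:Mul2,r3:2,r4:8,r5:5
  c16: CDB Mul2=4  regs: r0:81,r1:32,r2:4,r3:2,r4:8,r5:5

STATUS = VALUE 32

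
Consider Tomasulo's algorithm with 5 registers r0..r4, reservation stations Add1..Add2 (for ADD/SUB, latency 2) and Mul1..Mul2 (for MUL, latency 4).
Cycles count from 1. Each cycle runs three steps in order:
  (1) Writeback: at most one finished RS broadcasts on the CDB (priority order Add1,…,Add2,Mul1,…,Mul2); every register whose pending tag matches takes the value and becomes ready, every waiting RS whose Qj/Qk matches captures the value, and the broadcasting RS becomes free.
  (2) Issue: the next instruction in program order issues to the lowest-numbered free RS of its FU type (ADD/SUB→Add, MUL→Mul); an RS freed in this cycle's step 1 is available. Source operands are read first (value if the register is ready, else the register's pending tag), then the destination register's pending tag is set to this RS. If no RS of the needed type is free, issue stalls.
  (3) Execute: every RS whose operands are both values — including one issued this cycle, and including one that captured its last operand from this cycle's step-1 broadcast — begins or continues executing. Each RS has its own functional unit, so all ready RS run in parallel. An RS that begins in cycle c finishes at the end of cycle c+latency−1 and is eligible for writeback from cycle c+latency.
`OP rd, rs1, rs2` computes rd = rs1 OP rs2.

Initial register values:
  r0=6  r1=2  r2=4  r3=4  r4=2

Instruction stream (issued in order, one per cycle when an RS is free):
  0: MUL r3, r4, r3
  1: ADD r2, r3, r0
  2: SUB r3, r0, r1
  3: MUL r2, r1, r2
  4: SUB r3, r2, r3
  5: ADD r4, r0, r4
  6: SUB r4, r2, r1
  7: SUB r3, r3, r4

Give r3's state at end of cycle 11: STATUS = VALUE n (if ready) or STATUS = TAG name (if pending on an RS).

STATUS = TAG Add2

c1: issue MUL r3<-Mul1 | r0:6,r1:2,r2:4,r3:Mul1,r4:2
c2: issue ADD r2<-Add1 | r0:6,r1:2,r2:Add1,r3:Mul1,r4:2
c3: issue SUB r3<-Add2 | r0:6,r1:2,r2:Add1,r3:Add2,r4:2
c4: issue MUL r2<-Mul2 | r0:6,r1:2,r2:Mul2,r3:Add2,r4:2
c5: CDB Add2=4; issue SUB r3<-Add2 | r0:6,r1:2,r2:Mul2,r3:Add2,r4:2
c6: CDB Mul1=8; stall | r0:6,r1:2,r2:Mul2,r3:Add2,r4:2
c7: stall | r0:6,r1:2,r2:Mul2,r3:Add2,r4:2
c8: CDB Add1=14; issue ADD r4<-Add1 | r0:6,r1:2,r2:Mul2,r3:Add2,r4:Add1
c9: stall | r0:6,r1:2,r2:Mul2,r3:Add2,r4:Add1
c10: CDB Add1=8; issue SUB r4<-Add1 | r0:6,r1:2,r2:Mul2,r3:Add2,r4:Add1
c11: stall | r0:6,r1:2,r2:Mul2,r3:Add2,r4:Add1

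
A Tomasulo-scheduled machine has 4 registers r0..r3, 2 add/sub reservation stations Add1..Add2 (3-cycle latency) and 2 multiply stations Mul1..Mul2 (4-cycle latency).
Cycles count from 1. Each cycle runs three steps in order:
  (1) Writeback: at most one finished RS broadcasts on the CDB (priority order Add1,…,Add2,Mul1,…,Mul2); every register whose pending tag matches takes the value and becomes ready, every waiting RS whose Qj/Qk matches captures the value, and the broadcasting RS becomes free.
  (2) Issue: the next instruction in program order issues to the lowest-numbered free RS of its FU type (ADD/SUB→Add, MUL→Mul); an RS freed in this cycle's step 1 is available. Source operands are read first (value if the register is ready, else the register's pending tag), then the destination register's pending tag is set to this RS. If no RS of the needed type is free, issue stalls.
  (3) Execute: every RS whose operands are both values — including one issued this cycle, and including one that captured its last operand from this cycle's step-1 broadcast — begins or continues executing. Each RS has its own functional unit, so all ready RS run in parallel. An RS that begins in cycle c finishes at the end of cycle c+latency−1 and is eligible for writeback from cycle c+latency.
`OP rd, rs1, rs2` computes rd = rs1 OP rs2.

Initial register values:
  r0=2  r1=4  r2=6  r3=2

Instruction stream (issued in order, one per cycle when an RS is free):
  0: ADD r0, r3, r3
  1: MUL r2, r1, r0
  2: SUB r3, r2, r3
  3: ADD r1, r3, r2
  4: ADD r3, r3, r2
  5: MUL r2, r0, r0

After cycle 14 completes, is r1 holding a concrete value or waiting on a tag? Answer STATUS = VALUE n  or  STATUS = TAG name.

cycle 1: issue ADD r0<-Add1 // r0:Add1,r1:4,r2:6,r3:2
cycle 2: issue MUL r2<-Mul1 // r0:Add1,r1:4,r2:Mul1,r3:2
cycle 3: issue SUB r3<-Add2 // r0:Add1,r1:4,r2:Mul1,r3:Add2
cycle 4: CDB Add1=4; issue ADD r1<-Add1 // r0:4,r1:Add1,r2:Mul1,r3:Add2
cycle 5: stall // r0:4,r1:Add1,r2:Mul1,r3:Add2
cycle 6: stall // r0:4,r1:Add1,r2:Mul1,r3:Add2
cycle 7: stall // r0:4,r1:Add1,r2:Mul1,r3:Add2
cycle 8: CDB Mul1=16; stall // r0:4,r1:Add1,r2:16,r3:Add2
cycle 9: stall // r0:4,r1:Add1,r2:16,r3:Add2
cycle 10: stall // r0:4,r1:Add1,r2:16,r3:Add2
cycle 11: CDB Add2=14; issue ADD r3<-Add2 // r0:4,r1:Add1,r2:16,r3:Add2
cycle 12: issue MUL r2<-Mul1 // r0:4,r1:Add1,r2:Mul1,r3:Add2
cycle 13: - // r0:4,r1:Add1,r2:Mul1,r3:Add2
cycle 14: CDB Add1=30 // r0:4,r1:30,r2:Mul1,r3:Add2

STATUS = VALUE 30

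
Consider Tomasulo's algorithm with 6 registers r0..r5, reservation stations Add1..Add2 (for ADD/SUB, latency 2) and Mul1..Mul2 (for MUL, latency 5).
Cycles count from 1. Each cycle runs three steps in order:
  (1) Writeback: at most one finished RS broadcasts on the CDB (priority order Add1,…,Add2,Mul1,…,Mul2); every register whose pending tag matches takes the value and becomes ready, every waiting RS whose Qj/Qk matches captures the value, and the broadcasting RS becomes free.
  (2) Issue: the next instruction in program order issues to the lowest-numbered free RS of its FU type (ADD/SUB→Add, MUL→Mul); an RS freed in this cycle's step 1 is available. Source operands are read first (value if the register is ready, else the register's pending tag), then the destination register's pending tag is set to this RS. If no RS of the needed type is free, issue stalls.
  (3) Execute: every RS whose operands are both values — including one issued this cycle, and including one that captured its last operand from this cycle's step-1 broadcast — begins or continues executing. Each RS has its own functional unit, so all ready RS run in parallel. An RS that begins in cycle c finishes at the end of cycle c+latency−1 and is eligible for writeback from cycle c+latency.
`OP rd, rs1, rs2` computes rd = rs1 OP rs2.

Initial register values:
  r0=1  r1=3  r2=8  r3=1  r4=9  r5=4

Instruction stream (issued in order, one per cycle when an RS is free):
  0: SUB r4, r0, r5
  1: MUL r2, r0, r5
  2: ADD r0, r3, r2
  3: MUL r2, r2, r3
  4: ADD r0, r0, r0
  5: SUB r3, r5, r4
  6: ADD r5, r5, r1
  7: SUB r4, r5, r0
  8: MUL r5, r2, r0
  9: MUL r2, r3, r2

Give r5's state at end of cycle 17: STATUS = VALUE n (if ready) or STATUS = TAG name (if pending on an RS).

STATUS = TAG Mul1

  c1: issue SUB r4<-Add1  regs: r0:1,r1:3,r2:8,r3:1,r4:Add1,r5:4
  c2: issue MUL r2<-Mul1  regs: r0:1,r1:3,r2:Mul1,r3:1,r4:Add1,r5:4
  c3: CDB Add1=-3; issue ADD r0<-Add1  regs: r0:Add1,r1:3,r2:Mul1,r3:1,r4:-3,r5:4
  c4: issue MUL r2<-Mul2  regs: r0:Add1,r1:3,r2:Mul2,r3:1,r4:-3,r5:4
  c5: issue ADD r0<-Add2  regs: r0:Add2,r1:3,r2:Mul2,r3:1,r4:-3,r5:4
  c6: stall  regs: r0:Add2,r1:3,r2:Mul2,r3:1,r4:-3,r5:4
  c7: CDB Mul1=4; stall  regs: r0:Add2,r1:3,r2:Mul2,r3:1,r4:-3,r5:4
  c8: stall  regs: r0:Add2,r1:3,r2:Mul2,r3:1,r4:-3,r5:4
  c9: CDB Add1=5; issue SUB r3<-Add1  regs: r0:Add2,r1:3,r2:Mul2,r3:Add1,r4:-3,r5:4
  c10: stall  regs: r0:Add2,r1:3,r2:Mul2,r3:Add1,r4:-3,r5:4
  c11: CDB Add1=7; issue ADD r5<-Add1  regs: r0:Add2,r1:3,r2:Mul2,r3:7,r4:-3,r5:Add1
  c12: CDB Add2=10; issue SUB r4<-Add2  regs: r0:10,r1:3,r2:Mul2,r3:7,r4:Add2,r5:Add1
  c13: CDB Add1=7; issue MUL r5<-Mul1  regs: r0:10,r1:3,r2:Mul2,r3:7,r4:Add2,r5:Mul1
  c14: CDB Mul2=4; issue MUL r2<-Mul2  regs: r0:10,r1:3,r2:Mul2,r3:7,r4:Add2,r5:Mul1
  c15: CDB Add2=-3  regs: r0:10,r1:3,r2:Mul2,r3:7,r4:-3,r5:Mul1
  c16: -  regs: r0:10,r1:3,r2:Mul2,r3:7,r4:-3,r5:Mul1
  c17: -  regs: r0:10,r1:3,r2:Mul2,r3:7,r4:-3,r5:Mul1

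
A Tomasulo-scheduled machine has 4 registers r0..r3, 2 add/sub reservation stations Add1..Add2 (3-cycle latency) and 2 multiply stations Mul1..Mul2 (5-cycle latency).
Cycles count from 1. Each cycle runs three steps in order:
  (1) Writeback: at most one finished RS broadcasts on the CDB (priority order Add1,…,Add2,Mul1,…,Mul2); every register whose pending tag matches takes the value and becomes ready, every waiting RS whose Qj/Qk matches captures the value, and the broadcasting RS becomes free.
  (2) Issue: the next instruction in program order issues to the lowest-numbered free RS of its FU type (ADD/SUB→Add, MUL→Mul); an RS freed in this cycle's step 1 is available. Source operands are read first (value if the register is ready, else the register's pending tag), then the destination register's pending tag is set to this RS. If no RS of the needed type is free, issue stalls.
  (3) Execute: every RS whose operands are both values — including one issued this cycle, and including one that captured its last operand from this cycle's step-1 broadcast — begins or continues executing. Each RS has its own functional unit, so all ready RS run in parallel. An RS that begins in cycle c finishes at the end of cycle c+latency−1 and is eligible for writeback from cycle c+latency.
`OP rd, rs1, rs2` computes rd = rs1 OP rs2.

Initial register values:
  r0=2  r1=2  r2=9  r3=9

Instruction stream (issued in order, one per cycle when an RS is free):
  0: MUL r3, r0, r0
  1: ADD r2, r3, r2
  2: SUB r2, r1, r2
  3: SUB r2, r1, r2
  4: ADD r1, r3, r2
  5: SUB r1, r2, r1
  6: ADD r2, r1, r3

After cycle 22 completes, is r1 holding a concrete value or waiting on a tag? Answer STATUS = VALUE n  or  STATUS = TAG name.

cycle 1: issue MUL r3<-Mul1 // r0:2,r1:2,r2:9,r3:Mul1
cycle 2: issue ADD r2<-Add1 // r0:2,r1:2,r2:Add1,r3:Mul1
cycle 3: issue SUB r2<-Add2 // r0:2,r1:2,r2:Add2,r3:Mul1
cycle 4: stall // r0:2,r1:2,r2:Add2,r3:Mul1
cycle 5: stall // r0:2,r1:2,r2:Add2,r3:Mul1
cycle 6: CDB Mul1=4; stall // r0:2,r1:2,r2:Add2,r3:4
cycle 7: stall // r0:2,r1:2,r2:Add2,r3:4
cycle 8: stall // r0:2,r1:2,r2:Add2,r3:4
cycle 9: CDB Add1=13; issue SUB r2<-Add1 // r0:2,r1:2,r2:Add1,r3:4
cycle 10: stall // r0:2,r1:2,r2:Add1,r3:4
cycle 11: stall // r0:2,r1:2,r2:Add1,r3:4
cycle 12: CDB Add2=-11; issue ADD r1<-Add2 // r0:2,r1:Add2,r2:Add1,r3:4
cycle 13: stall // r0:2,r1:Add2,r2:Add1,r3:4
cycle 14: stall // r0:2,r1:Add2,r2:Add1,r3:4
cycle 15: CDB Add1=13; issue SUB r1<-Add1 // r0:2,r1:Add1,r2:13,r3:4
cycle 16: stall // r0:2,r1:Add1,r2:13,r3:4
cycle 17: stall // r0:2,r1:Add1,r2:13,r3:4
cycle 18: CDB Add2=17; issue ADD r2<-Add2 // r0:2,r1:Add1,r2:Add2,r3:4
cycle 19: - // r0:2,r1:Add1,r2:Add2,r3:4
cycle 20: - // r0:2,r1:Add1,r2:Add2,r3:4
cycle 21: CDB Add1=-4 // r0:2,r1:-4,r2:Add2,r3:4
cycle 22: - // r0:2,r1:-4,r2:Add2,r3:4

STATUS = VALUE -4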